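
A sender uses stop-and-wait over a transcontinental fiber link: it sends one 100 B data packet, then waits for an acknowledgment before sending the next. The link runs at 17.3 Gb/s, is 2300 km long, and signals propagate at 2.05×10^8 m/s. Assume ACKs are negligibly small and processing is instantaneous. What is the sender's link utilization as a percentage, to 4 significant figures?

t_tx = L/R = 800/17300000000 = 4.62428e-08 s.
t_prop = 2300000/2.05e+08 = 0.0112195 s; RTT = 0.022439 s.
Cycle = t_tx + RTT = 0.0224391 s.
Utilization = t_tx / cycle = 4.62428e-08/0.0224391 = 0.0002061 %.

0.0002061 %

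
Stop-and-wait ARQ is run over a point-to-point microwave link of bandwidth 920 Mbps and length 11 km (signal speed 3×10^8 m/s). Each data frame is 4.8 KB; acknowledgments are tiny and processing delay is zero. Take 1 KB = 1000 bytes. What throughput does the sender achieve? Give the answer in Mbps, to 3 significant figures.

t_tx = L/R = 38400/920000000 = 4.17391e-05 s.
t_prop = 11000/300000000 = 3.66667e-05 s; RTT = 7.33333e-05 s.
Cycle = t_tx + RTT = 0.000115072 s.
Throughput = L / cycle = 38400 / 0.000115072 = 334 Mbps.

334 Mbps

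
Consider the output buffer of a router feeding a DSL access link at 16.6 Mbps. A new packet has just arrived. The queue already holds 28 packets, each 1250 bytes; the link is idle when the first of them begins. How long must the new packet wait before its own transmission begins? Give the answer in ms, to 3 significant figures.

Each queued packet: L/R = 10000/1.66e+07 = 0.60241 ms.
28 queued → 16.8675 ms.
Queuing delay = 16.9 ms.

16.9 ms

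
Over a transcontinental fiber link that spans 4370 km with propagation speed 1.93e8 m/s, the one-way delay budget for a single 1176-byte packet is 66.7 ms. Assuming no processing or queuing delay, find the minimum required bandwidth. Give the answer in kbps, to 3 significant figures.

L = 9408 bits.
Propagation delay = 4370000 / 193000000 = 22.6425 ms.
Transmission budget = 66.7 − 22.6425 = 44.0575 ms.
R ≥ L / t_tx = 9408 bits / 0.0440575 s = 214 kbps.

214 kbps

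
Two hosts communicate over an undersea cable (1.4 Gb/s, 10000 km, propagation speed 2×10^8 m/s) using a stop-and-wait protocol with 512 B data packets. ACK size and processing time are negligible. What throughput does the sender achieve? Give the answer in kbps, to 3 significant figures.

41.0 kbps

t_tx = L/R = 4096/1400000000 = 2.92571e-06 s.
t_prop = 10000000/200000000 = 0.05 s; RTT = 0.1 s.
Cycle = t_tx + RTT = 0.100003 s.
Throughput = L / cycle = 4096 / 0.100003 = 41.0 kbps.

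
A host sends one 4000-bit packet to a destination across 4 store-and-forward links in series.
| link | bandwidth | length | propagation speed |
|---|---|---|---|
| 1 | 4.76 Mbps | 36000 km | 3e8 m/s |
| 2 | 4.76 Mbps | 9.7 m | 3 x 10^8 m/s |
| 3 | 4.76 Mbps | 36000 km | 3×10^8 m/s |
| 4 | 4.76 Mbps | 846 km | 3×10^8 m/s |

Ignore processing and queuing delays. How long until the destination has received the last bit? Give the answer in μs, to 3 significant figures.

246000 μs

Transmission delay per hop = L/R = 4000/4760000 = 840.336 μs; 4 hops → 3361.34 μs.
Propagation delays (d/s per hop): 120000, 0.0323333, 120000, 2820 μs; sum = 242820 μs.
End-to-end = 246000 μs.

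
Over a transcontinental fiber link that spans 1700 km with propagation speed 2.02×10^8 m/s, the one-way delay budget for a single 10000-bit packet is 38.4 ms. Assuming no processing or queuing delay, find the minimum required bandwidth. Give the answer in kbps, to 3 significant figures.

Propagation delay = 1700000 / 202000000 = 8.41584 ms.
Transmission budget = 38.4 − 8.41584 = 29.9842 ms.
R ≥ L / t_tx = 10000 bits / 0.0299842 s = 334 kbps.

334 kbps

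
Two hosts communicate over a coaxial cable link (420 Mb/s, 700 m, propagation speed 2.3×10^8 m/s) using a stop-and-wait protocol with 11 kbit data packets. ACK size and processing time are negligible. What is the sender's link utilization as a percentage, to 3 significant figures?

t_tx = L/R = 11000/420000000 = 2.61905e-05 s.
t_prop = 700/2.3e+08 = 3.04348e-06 s; RTT = 6.08696e-06 s.
Cycle = t_tx + RTT = 3.22774e-05 s.
Utilization = t_tx / cycle = 2.61905e-05/3.22774e-05 = 81.1 %.

81.1 %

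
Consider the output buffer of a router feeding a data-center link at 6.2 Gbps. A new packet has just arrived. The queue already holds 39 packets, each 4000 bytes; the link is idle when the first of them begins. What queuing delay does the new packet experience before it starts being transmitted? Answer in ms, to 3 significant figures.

0.201 ms

Each queued packet: L/R = 32000/6200000000 = 0.00516129 ms.
39 queued → 0.20129 ms.
Queuing delay = 0.201 ms.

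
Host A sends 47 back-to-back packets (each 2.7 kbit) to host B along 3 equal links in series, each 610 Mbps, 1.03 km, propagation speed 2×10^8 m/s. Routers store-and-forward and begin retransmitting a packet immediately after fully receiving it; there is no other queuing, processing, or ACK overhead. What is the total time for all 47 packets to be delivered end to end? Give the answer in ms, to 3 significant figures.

Per-hop transmission t_tx = L/R = 2700/610000000 = 0.00442623 ms.
Per-hop propagation t_prop = 1030/200000000 = 0.00515 ms.
Pipeline fill: first packet needs 3·t_tx to clear all hops; remaining 46 packets each add one t_tx.
Total = (3+47-1)·t_tx + 3·t_prop = 49·0.00442623 + 3·0.00515 = 0.232 ms.

0.232 ms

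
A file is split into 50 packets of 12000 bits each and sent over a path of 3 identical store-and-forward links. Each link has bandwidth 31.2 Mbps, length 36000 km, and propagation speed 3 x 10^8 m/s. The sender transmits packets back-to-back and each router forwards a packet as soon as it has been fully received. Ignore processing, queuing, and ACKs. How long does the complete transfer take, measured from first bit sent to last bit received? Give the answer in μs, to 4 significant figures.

380000 μs

Per-hop transmission t_tx = L/R = 12000/31200000 = 384.615 μs.
Per-hop propagation t_prop = 36000000/300000000 = 120000 μs.
Pipeline fill: first packet needs 3·t_tx to clear all hops; remaining 49 packets each add one t_tx.
Total = (3+50-1)·t_tx + 3·t_prop = 52·384.615 + 3·120000 = 380000 μs.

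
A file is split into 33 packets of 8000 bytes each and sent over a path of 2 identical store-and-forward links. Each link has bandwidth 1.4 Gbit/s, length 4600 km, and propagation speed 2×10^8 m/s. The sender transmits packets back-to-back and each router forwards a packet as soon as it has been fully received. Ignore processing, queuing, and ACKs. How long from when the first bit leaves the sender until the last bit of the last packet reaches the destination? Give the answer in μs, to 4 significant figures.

47550 μs

Per-hop transmission t_tx = L/R = 64000/1400000000 = 45.7143 μs.
Per-hop propagation t_prop = 4600000/200000000 = 23000 μs.
Pipeline fill: first packet needs 2·t_tx to clear all hops; remaining 32 packets each add one t_tx.
Total = (2+33-1)·t_tx + 2·t_prop = 34·45.7143 + 2·23000 = 47550 μs.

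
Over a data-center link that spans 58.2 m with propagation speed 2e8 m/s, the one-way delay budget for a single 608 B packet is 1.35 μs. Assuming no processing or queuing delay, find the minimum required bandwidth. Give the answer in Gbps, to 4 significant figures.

L = 4864 bits.
Propagation delay = 58.2 / 200000000 = 0.291 μs.
Transmission budget = 1.35 − 0.291 = 1.059 μs.
R ≥ L / t_tx = 4864 bits / 1.059e-06 s = 4.593 Gbps.

4.593 Gbps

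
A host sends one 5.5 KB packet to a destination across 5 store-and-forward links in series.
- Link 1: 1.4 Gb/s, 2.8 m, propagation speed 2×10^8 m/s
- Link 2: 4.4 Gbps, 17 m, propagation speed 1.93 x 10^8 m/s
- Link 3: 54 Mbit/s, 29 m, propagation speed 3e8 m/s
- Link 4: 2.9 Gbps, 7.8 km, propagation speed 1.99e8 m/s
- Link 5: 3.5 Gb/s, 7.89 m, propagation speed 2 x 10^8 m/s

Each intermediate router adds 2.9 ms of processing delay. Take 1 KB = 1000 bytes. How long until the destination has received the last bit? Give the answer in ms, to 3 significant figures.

12.5 ms

L = 44000 bits.
Transmission delays (L/R per hop): 0.0314286, 0.01, 0.814815, 0.0151724, 0.0125714 ms; sum = 0.883987 ms.
Propagation delays (d/s per hop): 1.4e-05, 8.80829e-05, 9.66667e-05, 0.039196, 3.945e-05 ms; sum = 0.0394342 ms.
Processing at 4 router(s): 4 × 2.9 ms = 11.6 ms.
End-to-end = 12.5 ms.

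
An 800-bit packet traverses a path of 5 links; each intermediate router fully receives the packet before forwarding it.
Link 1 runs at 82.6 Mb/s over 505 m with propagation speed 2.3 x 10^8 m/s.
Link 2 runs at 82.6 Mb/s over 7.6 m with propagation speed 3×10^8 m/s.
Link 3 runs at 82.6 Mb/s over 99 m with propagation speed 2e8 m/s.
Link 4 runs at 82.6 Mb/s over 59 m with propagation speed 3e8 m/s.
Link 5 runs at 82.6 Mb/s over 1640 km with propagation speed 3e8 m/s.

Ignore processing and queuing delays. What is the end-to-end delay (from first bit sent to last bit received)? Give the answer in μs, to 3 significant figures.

5520 μs

Transmission delay per hop = L/R = 800/82600000 = 9.68523 μs; 5 hops → 48.4262 μs.
Propagation delays (d/s per hop): 2.19565, 0.0253333, 0.495, 0.196667, 5466.67 μs; sum = 5469.58 μs.
End-to-end = 5520 μs.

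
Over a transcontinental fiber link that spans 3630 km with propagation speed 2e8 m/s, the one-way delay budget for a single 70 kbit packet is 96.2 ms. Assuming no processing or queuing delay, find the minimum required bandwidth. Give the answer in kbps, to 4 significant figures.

896.9 kbps

Propagation delay = 3630000 / 200000000 = 18.15 ms.
Transmission budget = 96.2 − 18.15 = 78.05 ms.
R ≥ L / t_tx = 70000 bits / 0.07805 s = 896.9 kbps.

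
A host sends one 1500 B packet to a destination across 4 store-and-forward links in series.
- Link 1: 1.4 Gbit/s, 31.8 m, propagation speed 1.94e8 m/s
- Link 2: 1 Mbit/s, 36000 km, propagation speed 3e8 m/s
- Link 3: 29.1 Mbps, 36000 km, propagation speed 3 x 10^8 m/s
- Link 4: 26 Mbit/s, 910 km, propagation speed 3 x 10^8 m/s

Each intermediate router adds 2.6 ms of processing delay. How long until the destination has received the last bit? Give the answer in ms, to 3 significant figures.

264 ms

L = 1500 × 8 = 12000 bits.
Transmission delays (L/R per hop): 0.00857143, 12, 0.412371, 0.461538 ms; sum = 12.8825 ms.
Propagation delays (d/s per hop): 0.000163918, 120, 120, 3.03333 ms; sum = 243.033 ms.
Processing at 3 router(s): 3 × 2.6 ms = 7.8 ms.
End-to-end = 264 ms.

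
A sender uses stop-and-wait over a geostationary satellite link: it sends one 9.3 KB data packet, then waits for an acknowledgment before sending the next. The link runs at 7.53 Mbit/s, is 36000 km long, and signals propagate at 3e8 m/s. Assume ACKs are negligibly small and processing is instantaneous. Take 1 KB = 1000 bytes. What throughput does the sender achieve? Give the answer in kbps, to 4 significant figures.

297.7 kbps

t_tx = L/R = 74400/7530000 = 0.00988048 s.
t_prop = 36000000/300000000 = 0.12 s; RTT = 0.24 s.
Cycle = t_tx + RTT = 0.24988 s.
Throughput = L / cycle = 74400 / 0.24988 = 297.7 kbps.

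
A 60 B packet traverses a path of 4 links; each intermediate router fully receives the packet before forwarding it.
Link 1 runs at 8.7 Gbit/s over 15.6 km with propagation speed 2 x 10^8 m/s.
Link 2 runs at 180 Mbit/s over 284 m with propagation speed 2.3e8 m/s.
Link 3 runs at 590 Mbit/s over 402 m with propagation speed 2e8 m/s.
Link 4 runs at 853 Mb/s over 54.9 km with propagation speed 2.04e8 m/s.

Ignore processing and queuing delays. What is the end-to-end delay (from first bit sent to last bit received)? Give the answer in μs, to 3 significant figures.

354 μs

L = 60 × 8 = 480 bits.
Transmission delays (L/R per hop): 0.0551724, 2.66667, 0.813559, 0.56272 μs; sum = 4.09812 μs.
Propagation delays (d/s per hop): 78, 1.23478, 2.01, 269.118 μs; sum = 350.362 μs.
End-to-end = 354 μs.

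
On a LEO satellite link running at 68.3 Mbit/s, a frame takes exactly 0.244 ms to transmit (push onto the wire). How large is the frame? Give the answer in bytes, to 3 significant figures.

L = R × t_tx = 68300000 b/s × 0.000244 s = 16665.2 bits.
In bytes: 16665.2 / 8 = 2080 bytes.

2080 bytes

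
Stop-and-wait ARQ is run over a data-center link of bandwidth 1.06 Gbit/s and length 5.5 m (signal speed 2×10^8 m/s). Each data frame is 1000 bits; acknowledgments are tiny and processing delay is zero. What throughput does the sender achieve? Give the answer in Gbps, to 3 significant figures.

t_tx = L/R = 1000/1060000000 = 9.43396e-07 s.
t_prop = 5.5/200000000 = 2.75e-08 s; RTT = 5.5e-08 s.
Cycle = t_tx + RTT = 9.98396e-07 s.
Throughput = L / cycle = 1000 / 9.98396e-07 = 1.00 Gbps.

1.00 Gbps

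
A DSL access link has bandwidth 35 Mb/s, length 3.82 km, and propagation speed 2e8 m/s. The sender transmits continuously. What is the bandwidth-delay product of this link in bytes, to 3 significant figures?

Propagation delay = 3820 / 200000000 = 1.91e-05 s.
BDP = R × t_prop = 35000000 × 1.91e-05 = 668.5 bits.
In bytes: 668.5/8 = 83.6 bytes.

83.6 bytes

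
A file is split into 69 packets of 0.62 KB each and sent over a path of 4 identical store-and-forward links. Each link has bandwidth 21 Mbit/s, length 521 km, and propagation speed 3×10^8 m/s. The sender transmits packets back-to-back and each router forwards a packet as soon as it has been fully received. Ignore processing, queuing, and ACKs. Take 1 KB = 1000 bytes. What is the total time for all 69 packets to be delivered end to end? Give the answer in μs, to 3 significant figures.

24000 μs

Per-hop transmission t_tx = L/R = 4960/21000000 = 236.19 μs.
Per-hop propagation t_prop = 521000/300000000 = 1736.67 μs.
Pipeline fill: first packet needs 4·t_tx to clear all hops; remaining 68 packets each add one t_tx.
Total = (4+69-1)·t_tx + 4·t_prop = 72·236.19 + 4·1736.67 = 24000 μs.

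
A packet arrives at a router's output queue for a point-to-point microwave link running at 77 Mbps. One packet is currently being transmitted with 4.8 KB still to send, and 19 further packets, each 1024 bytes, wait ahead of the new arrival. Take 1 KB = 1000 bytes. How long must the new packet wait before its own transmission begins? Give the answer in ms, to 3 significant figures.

Each queued packet: L/R = 8192/77000000 = 0.10639 ms.
19 queued → 2.0214 ms.
Plus remaining 38400 bits of current packet: 0.498701 ms.
Queuing delay = 2.52 ms.

2.52 ms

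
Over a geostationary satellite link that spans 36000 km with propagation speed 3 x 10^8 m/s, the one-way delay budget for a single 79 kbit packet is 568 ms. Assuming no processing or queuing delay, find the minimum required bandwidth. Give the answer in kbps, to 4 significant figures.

176.3 kbps

Propagation delay = 36000000 / 300000000 = 120 ms.
Transmission budget = 568 − 120 = 448 ms.
R ≥ L / t_tx = 79000 bits / 0.448 s = 176.3 kbps.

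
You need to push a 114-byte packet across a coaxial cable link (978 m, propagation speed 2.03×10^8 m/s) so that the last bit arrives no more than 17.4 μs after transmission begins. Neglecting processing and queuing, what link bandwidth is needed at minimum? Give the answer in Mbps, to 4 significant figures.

72.48 Mbps

L = 912 bits.
Propagation delay = 978 / 2.03e+08 = 4.81773 μs.
Transmission budget = 17.4 − 4.81773 = 12.5823 μs.
R ≥ L / t_tx = 912 bits / 1.25823e-05 s = 72.48 Mbps.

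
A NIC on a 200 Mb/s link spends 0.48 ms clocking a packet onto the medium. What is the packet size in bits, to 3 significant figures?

96000 bits

L = R × t_tx = 200000000 b/s × 0.00048 s = 96000 bits.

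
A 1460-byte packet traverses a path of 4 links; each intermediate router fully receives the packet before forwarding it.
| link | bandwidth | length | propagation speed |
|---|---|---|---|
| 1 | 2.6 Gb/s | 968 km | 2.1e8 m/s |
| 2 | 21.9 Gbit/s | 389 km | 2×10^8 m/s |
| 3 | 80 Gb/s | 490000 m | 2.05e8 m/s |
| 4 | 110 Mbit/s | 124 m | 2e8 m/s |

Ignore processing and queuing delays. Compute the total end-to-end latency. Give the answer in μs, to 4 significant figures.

L = 1460 × 8 = 11680 bits.
Transmission delays (L/R per hop): 4.49231, 0.533333, 0.146, 106.182 μs; sum = 111.353 μs.
Propagation delays (d/s per hop): 4609.52, 1945, 2390.24, 0.62 μs; sum = 8945.39 μs.
End-to-end = 9057 μs.

9057 μs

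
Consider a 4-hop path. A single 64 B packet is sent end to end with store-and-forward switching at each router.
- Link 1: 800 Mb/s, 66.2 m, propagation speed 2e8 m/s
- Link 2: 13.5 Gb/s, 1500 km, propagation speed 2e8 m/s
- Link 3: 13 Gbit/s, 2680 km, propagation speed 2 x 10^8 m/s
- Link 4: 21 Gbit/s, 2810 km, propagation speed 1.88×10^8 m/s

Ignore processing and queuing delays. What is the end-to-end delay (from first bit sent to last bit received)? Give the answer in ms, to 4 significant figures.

35.85 ms

L = 64 × 8 = 512 bits.
Transmission delays (L/R per hop): 0.00064, 3.79259e-05, 3.93846e-05, 2.4381e-05 ms; sum = 0.000741691 ms.
Propagation delays (d/s per hop): 0.000331, 7.5, 13.4, 14.9468 ms; sum = 35.8471 ms.
End-to-end = 35.85 ms.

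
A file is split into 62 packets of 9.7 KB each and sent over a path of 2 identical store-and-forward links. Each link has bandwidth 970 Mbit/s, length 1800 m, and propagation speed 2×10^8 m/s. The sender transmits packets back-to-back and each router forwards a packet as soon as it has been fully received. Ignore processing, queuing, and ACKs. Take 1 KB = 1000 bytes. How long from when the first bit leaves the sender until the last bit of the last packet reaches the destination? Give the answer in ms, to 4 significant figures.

Per-hop transmission t_tx = L/R = 77600/970000000 = 0.08 ms.
Per-hop propagation t_prop = 1800/200000000 = 0.009 ms.
Pipeline fill: first packet needs 2·t_tx to clear all hops; remaining 61 packets each add one t_tx.
Total = (2+62-1)·t_tx + 2·t_prop = 63·0.08 + 2·0.009 = 5.058 ms.

5.058 ms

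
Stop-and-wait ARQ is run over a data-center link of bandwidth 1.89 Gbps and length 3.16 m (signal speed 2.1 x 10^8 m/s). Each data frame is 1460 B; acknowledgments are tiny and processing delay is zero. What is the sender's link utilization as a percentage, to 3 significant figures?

t_tx = L/R = 11680/1890000000 = 6.17989e-06 s.
t_prop = 3.16/210000000 = 1.50476e-08 s; RTT = 3.00952e-08 s.
Cycle = t_tx + RTT = 6.20999e-06 s.
Utilization = t_tx / cycle = 6.17989e-06/6.20999e-06 = 99.5 %.

99.5 %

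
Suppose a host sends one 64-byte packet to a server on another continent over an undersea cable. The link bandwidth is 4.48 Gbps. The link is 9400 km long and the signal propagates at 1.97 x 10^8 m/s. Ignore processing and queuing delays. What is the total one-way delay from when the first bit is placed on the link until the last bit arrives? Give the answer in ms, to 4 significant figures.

L = 64 × 8 = 512 bits.
Transmission delay = L/R = 512 / 4480000000 = 0.000114286 ms.
Propagation delay = d/s = 9400000 m / 197000000 m/s = 47.7157 ms.
Total = 47.72 ms.

47.72 ms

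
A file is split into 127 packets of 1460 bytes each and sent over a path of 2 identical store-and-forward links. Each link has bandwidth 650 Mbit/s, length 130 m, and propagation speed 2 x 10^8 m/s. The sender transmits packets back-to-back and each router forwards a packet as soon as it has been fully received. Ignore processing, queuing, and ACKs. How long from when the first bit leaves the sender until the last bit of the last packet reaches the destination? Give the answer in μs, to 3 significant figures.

2300 μs

Per-hop transmission t_tx = L/R = 11680/650000000 = 17.9692 μs.
Per-hop propagation t_prop = 130/200000000 = 0.65 μs.
Pipeline fill: first packet needs 2·t_tx to clear all hops; remaining 126 packets each add one t_tx.
Total = (2+127-1)·t_tx + 2·t_prop = 128·17.9692 + 2·0.65 = 2300 μs.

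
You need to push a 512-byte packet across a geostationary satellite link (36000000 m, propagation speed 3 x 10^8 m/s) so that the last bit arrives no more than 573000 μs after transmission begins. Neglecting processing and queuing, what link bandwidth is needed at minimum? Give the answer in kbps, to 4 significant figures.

9.042 kbps

L = 4096 bits.
Propagation delay = 36000000 / 300000000 = 120000 μs.
Transmission budget = 573000 − 120000 = 453000 μs.
R ≥ L / t_tx = 4096 bits / 0.453 s = 9.042 kbps.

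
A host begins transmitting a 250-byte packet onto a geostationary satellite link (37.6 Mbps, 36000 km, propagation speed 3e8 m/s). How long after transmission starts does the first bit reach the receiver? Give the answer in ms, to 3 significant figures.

120 ms

First bit experiences only propagation delay: d/s = 36000000/300000000 = 120 ms.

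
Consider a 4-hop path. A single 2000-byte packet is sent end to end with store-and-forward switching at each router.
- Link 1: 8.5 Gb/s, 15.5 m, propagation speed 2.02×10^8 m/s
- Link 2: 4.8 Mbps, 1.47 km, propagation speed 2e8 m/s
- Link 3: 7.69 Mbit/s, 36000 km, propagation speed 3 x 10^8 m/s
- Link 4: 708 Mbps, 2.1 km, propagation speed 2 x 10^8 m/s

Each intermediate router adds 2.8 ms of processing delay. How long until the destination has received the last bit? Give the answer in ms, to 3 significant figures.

L = 2000 × 8 = 16000 bits.
Transmission delays (L/R per hop): 0.00188235, 3.33333, 2.08062, 0.0225989 ms; sum = 5.43844 ms.
Propagation delays (d/s per hop): 7.67327e-05, 0.00735, 120, 0.0105 ms; sum = 120.018 ms.
Processing at 3 router(s): 3 × 2.8 ms = 8.4 ms.
End-to-end = 134 ms.

134 ms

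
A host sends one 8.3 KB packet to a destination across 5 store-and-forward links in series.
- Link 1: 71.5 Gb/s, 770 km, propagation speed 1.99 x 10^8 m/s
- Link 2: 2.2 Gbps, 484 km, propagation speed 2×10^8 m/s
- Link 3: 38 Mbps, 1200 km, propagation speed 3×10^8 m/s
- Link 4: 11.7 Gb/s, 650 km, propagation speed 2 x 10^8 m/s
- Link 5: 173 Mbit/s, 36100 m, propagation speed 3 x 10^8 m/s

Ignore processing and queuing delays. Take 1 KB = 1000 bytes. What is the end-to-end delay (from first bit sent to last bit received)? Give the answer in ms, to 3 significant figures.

15.8 ms

L = 66400 bits.
Transmission delays (L/R per hop): 0.000928671, 0.0301818, 1.74737, 0.00567521, 0.383815 ms; sum = 2.16797 ms.
Propagation delays (d/s per hop): 3.86935, 2.42, 4, 3.25, 0.120333 ms; sum = 13.6597 ms.
End-to-end = 15.8 ms.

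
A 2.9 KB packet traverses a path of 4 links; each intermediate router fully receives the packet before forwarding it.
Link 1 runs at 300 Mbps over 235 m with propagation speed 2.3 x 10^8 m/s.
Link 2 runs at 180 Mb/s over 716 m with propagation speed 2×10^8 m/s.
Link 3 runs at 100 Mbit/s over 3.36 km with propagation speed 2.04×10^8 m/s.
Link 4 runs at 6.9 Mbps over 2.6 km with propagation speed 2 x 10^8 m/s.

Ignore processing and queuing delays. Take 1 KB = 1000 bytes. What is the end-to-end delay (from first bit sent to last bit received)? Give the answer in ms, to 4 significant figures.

L = 23200 bits.
Transmission delays (L/R per hop): 0.0773333, 0.128889, 0.232, 3.36232 ms; sum = 3.80054 ms.
Propagation delays (d/s per hop): 0.00102174, 0.00358, 0.0164706, 0.013 ms; sum = 0.0340723 ms.
End-to-end = 3.835 ms.

3.835 ms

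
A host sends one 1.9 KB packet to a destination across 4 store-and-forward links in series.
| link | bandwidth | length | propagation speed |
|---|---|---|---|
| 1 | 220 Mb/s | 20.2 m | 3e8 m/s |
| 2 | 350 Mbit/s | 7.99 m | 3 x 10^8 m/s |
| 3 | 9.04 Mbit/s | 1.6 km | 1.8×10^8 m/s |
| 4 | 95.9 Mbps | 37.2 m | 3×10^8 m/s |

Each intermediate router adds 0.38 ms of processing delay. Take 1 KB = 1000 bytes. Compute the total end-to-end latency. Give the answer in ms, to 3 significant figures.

L = 15200 bits.
Transmission delays (L/R per hop): 0.0690909, 0.0434286, 1.68142, 0.158498 ms; sum = 1.95243 ms.
Propagation delays (d/s per hop): 6.73333e-05, 2.66333e-05, 0.00888889, 0.000124 ms; sum = 0.00910686 ms.
Processing at 3 router(s): 3 × 0.38 ms = 1.14 ms.
End-to-end = 3.10 ms.

3.10 ms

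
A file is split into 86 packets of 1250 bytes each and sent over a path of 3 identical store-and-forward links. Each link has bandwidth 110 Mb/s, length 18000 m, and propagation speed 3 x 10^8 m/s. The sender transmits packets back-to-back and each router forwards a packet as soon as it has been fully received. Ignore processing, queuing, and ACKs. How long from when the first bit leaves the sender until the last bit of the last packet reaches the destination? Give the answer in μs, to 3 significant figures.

Per-hop transmission t_tx = L/R = 10000/110000000 = 90.9091 μs.
Per-hop propagation t_prop = 18000/300000000 = 60 μs.
Pipeline fill: first packet needs 3·t_tx to clear all hops; remaining 85 packets each add one t_tx.
Total = (3+86-1)·t_tx + 3·t_prop = 88·90.9091 + 3·60 = 8180 μs.

8180 μs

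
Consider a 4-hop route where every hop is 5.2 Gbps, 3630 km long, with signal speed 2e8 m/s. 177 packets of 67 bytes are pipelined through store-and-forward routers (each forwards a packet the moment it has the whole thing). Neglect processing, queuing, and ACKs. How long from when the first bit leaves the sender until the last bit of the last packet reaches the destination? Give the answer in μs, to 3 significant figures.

Per-hop transmission t_tx = L/R = 536/5200000000 = 0.103077 μs.
Per-hop propagation t_prop = 3630000/200000000 = 18150 μs.
Pipeline fill: first packet needs 4·t_tx to clear all hops; remaining 176 packets each add one t_tx.
Total = (4+177-1)·t_tx + 4·t_prop = 180·0.103077 + 4·18150 = 72600 μs.

72600 μs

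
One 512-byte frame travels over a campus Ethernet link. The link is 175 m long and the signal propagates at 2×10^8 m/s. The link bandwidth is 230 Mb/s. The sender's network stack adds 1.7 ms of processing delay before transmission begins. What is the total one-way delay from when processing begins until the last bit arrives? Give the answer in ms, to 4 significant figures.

L = 512 × 8 = 4096 bits.
Transmission delay = L/R = 4096 / 230000000 = 0.0178087 ms.
Propagation delay = d/s = 175 m / 200000000 m/s = 0.000875 ms.
Plus processing delay 1.7 ms = 1.7 ms.
Total = 1.719 ms.

1.719 ms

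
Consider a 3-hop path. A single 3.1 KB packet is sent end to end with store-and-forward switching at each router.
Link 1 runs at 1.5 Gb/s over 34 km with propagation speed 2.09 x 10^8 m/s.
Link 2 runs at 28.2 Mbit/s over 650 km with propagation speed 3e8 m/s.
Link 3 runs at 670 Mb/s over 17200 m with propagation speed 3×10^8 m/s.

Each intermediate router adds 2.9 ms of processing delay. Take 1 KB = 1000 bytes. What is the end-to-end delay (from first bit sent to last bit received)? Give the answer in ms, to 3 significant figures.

9.12 ms

L = 24800 bits.
Transmission delays (L/R per hop): 0.0165333, 0.879433, 0.0370149 ms; sum = 0.932981 ms.
Propagation delays (d/s per hop): 0.162679, 2.16667, 0.0573333 ms; sum = 2.38668 ms.
Processing at 2 router(s): 2 × 2.9 ms = 5.8 ms.
End-to-end = 9.12 ms.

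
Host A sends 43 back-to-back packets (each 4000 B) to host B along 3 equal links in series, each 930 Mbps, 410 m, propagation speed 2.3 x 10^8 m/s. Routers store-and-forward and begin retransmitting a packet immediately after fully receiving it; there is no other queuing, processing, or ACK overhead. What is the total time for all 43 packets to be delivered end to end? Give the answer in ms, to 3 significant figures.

1.55 ms

Per-hop transmission t_tx = L/R = 32000/930000000 = 0.0344086 ms.
Per-hop propagation t_prop = 410/2.3e+08 = 0.00178261 ms.
Pipeline fill: first packet needs 3·t_tx to clear all hops; remaining 42 packets each add one t_tx.
Total = (3+43-1)·t_tx + 3·t_prop = 45·0.0344086 + 3·0.00178261 = 1.55 ms.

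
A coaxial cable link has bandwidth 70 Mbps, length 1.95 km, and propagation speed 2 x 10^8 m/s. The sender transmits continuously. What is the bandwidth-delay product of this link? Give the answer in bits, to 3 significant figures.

683 bits

Propagation delay = 1950 / 200000000 = 9.75e-06 s.
BDP = R × t_prop = 70000000 × 9.75e-06 = 682.5 bits.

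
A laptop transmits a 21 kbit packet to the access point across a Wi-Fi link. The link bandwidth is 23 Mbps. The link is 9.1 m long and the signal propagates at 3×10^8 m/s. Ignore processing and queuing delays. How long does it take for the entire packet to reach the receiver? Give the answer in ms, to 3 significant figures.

L = 21000 bits.
Transmission delay = L/R = 21000 / 23000000 = 0.913043 ms.
Propagation delay = d/s = 9.1 m / 300000000 m/s = 3.03333e-05 ms.
Total = 0.913 ms.

0.913 ms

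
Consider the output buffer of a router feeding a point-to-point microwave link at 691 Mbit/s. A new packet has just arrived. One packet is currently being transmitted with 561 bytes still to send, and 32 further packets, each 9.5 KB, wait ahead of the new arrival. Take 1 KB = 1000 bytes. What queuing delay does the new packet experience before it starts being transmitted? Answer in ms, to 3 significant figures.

Each queued packet: L/R = 76000/691000000 = 0.109986 ms.
32 queued → 3.51954 ms.
Plus remaining 4488 bits of current packet: 0.00649493 ms.
Queuing delay = 3.53 ms.

3.53 ms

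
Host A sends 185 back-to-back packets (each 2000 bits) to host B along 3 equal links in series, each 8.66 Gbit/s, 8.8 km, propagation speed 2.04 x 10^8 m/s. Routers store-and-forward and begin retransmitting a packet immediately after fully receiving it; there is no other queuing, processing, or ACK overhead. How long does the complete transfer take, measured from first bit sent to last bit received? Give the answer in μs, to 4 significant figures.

172.6 μs

Per-hop transmission t_tx = L/R = 2000/8660000000 = 0.230947 μs.
Per-hop propagation t_prop = 8800/204000000 = 43.1373 μs.
Pipeline fill: first packet needs 3·t_tx to clear all hops; remaining 184 packets each add one t_tx.
Total = (3+185-1)·t_tx + 3·t_prop = 187·0.230947 + 3·43.1373 = 172.6 μs.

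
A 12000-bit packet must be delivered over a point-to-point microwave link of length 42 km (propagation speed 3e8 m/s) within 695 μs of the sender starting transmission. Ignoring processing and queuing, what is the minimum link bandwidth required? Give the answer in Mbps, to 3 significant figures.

21.6 Mbps

Propagation delay = 42000 / 300000000 = 140 μs.
Transmission budget = 695 − 140 = 555 μs.
R ≥ L / t_tx = 12000 bits / 0.000555 s = 21.6 Mbps.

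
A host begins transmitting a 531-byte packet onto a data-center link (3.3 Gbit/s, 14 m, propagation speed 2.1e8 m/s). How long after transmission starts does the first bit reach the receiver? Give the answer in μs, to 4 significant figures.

First bit experiences only propagation delay: d/s = 14/210000000 = 0.06667 μs.

0.06667 μs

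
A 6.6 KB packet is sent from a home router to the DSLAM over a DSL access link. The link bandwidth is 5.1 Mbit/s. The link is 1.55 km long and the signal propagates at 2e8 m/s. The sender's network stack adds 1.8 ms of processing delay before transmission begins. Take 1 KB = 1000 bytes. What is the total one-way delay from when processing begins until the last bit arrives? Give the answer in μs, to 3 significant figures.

12200 μs

L = 52800 bits.
Transmission delay = L/R = 52800 / 5100000 = 10352.9 μs.
Propagation delay = d/s = 1550 m / 200000000 m/s = 7.75 μs.
Plus processing delay 1.8 ms = 1800 μs.
Total = 12200 μs.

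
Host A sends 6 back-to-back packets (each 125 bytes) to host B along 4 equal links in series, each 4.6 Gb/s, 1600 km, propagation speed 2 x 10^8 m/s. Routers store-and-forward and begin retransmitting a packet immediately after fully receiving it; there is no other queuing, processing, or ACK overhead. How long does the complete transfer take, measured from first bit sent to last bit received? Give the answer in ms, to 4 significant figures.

Per-hop transmission t_tx = L/R = 1000/4600000000 = 0.000217391 ms.
Per-hop propagation t_prop = 1600000/200000000 = 8 ms.
Pipeline fill: first packet needs 4·t_tx to clear all hops; remaining 5 packets each add one t_tx.
Total = (4+6-1)·t_tx + 4·t_prop = 9·0.000217391 + 4·8 = 32.00 ms.

32.00 ms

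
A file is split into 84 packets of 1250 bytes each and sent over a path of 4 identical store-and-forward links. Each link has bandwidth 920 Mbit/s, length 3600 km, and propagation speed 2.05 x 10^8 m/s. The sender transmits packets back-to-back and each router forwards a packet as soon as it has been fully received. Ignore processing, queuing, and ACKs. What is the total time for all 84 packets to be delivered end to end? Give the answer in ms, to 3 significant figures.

71.2 ms

Per-hop transmission t_tx = L/R = 10000/920000000 = 0.0108696 ms.
Per-hop propagation t_prop = 3600000/2.05e+08 = 17.561 ms.
Pipeline fill: first packet needs 4·t_tx to clear all hops; remaining 83 packets each add one t_tx.
Total = (4+84-1)·t_tx + 4·t_prop = 87·0.0108696 + 4·17.561 = 71.2 ms.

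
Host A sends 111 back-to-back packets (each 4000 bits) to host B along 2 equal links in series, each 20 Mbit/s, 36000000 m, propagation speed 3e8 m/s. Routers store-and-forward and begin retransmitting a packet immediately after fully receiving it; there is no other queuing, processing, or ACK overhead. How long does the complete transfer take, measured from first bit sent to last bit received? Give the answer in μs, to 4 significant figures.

262400 μs

Per-hop transmission t_tx = L/R = 4000/20000000 = 200 μs.
Per-hop propagation t_prop = 36000000/300000000 = 120000 μs.
Pipeline fill: first packet needs 2·t_tx to clear all hops; remaining 110 packets each add one t_tx.
Total = (2+111-1)·t_tx + 2·t_prop = 112·200 + 2·120000 = 262400 μs.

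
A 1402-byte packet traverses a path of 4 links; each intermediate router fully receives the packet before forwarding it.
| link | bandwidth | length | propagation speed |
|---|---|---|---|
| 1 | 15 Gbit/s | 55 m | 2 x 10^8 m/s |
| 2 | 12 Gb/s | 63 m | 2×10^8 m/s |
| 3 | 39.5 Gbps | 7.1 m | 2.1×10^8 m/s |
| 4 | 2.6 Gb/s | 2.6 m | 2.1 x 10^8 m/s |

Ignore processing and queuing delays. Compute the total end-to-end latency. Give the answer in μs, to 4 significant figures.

6.916 μs

L = 1402 × 8 = 11216 bits.
Transmission delays (L/R per hop): 0.747733, 0.934667, 0.283949, 4.31385 μs; sum = 6.2802 μs.
Propagation delays (d/s per hop): 0.275, 0.315, 0.0338095, 0.012381 μs; sum = 0.63619 μs.
End-to-end = 6.916 μs.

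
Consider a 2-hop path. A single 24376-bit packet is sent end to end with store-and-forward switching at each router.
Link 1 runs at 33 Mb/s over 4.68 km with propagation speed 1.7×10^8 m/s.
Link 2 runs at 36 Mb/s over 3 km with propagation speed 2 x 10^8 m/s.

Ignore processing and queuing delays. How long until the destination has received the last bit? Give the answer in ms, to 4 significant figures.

1.458 ms

Transmission delays (L/R per hop): 0.738667, 0.677111 ms; sum = 1.41578 ms.
Propagation delays (d/s per hop): 0.0275294, 0.015 ms; sum = 0.0425294 ms.
End-to-end = 1.458 ms.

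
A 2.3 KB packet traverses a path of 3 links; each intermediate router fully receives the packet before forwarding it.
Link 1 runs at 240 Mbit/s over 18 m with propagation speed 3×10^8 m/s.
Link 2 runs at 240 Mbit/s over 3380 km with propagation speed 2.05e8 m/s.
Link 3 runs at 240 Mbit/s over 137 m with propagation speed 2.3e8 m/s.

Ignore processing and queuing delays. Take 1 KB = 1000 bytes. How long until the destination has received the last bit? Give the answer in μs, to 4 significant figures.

16720 μs

L = 18400 bits.
Transmission delay per hop = L/R = 18400/240000000 = 76.6667 μs; 3 hops → 230 μs.
Propagation delays (d/s per hop): 0.06, 16487.8, 0.595652 μs; sum = 16488.5 μs.
End-to-end = 16720 μs.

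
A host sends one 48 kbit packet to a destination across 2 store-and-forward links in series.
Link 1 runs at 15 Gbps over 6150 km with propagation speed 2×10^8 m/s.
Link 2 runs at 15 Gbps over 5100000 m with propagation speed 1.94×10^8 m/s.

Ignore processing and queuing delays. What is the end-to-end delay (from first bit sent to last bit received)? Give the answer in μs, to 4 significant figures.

57050 μs

L = 48000 bits.
Transmission delay per hop = L/R = 48000/15000000000 = 3.2 μs; 2 hops → 6.4 μs.
Propagation delays (d/s per hop): 30750, 26288.7 μs; sum = 57038.7 μs.
End-to-end = 57050 μs.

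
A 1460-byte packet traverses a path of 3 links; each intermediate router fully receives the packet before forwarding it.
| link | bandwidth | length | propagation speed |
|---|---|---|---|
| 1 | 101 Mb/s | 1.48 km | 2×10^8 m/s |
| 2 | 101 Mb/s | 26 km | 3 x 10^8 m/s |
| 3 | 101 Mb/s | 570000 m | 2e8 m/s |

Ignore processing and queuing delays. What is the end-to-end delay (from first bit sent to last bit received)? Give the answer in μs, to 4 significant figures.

3291 μs

L = 1460 × 8 = 11680 bits.
Transmission delay per hop = L/R = 11680/101000000 = 115.644 μs; 3 hops → 346.931 μs.
Propagation delays (d/s per hop): 7.4, 86.6667, 2850 μs; sum = 2944.07 μs.
End-to-end = 3291 μs.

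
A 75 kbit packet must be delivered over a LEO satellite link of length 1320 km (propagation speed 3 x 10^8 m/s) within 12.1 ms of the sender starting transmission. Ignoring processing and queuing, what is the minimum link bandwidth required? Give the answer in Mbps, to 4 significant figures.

Propagation delay = 1320000 / 300000000 = 4.4 ms.
Transmission budget = 12.1 − 4.4 = 7.7 ms.
R ≥ L / t_tx = 75000 bits / 0.0077 s = 9.740 Mbps.

9.740 Mbps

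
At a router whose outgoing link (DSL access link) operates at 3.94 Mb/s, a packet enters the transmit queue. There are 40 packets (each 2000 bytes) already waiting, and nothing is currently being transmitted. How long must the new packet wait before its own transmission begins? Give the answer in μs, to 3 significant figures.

Each queued packet: L/R = 16000/3940000 = 4060.91 μs.
40 queued → 162437 μs.
Queuing delay = 162000 μs.

162000 μs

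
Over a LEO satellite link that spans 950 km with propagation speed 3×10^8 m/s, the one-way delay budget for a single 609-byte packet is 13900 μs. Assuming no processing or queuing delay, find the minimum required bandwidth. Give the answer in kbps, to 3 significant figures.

L = 4872 bits.
Propagation delay = 950000 / 300000000 = 3166.67 μs.
Transmission budget = 13900 − 3166.67 = 10733.3 μs.
R ≥ L / t_tx = 4872 bits / 0.0107333 s = 454 kbps.

454 kbps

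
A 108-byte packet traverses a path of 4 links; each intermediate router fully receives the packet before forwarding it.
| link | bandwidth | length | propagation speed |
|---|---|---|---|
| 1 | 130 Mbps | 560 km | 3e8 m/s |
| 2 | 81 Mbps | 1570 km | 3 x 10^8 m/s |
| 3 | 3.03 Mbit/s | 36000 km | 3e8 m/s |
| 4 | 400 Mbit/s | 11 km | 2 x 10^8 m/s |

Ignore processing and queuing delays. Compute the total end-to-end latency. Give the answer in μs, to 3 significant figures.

127000 μs

L = 108 × 8 = 864 bits.
Transmission delays (L/R per hop): 6.64615, 10.6667, 285.149, 2.16 μs; sum = 304.621 μs.
Propagation delays (d/s per hop): 1866.67, 5233.33, 120000, 55 μs; sum = 127155 μs.
End-to-end = 127000 μs.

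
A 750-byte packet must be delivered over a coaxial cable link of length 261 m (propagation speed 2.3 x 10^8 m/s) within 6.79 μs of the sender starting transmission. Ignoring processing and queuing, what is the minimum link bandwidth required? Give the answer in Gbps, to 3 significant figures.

1.06 Gbps

L = 6000 bits.
Propagation delay = 261 / 2.3e+08 = 1.13478 μs.
Transmission budget = 6.79 − 1.13478 = 5.65522 μs.
R ≥ L / t_tx = 6000 bits / 5.65522e-06 s = 1.06 Gbps.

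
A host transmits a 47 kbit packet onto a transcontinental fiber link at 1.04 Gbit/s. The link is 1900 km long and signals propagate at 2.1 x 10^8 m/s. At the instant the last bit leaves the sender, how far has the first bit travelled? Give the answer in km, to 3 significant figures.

9.49 km

t_tx = L/R = 47000/1040000000 = 4.51923e-05 s.
Distance = s × t_tx = 210000000 × 4.51923e-05 = 9.49 km.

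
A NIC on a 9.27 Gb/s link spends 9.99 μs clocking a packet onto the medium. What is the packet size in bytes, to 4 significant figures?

11580 bytes

L = R × t_tx = 9270000000 b/s × 9.99e-06 s = 92607.3 bits.
In bytes: 92607.3 / 8 = 11580 bytes.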